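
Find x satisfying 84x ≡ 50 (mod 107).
x ≡ 49 (mod 107)

gcd(84, 107) = 1, which divides 50, so solutions exist.
Find 84^(-1) mod 107 by the extended Euclidean algorithm:
107 = 1 × 84 + 23  ⟹  23 = (1)·107 + (-1)·84
84 = 3 × 23 + 15  ⟹  15 = (-3)·107 + (4)·84
23 = 1 × 15 + 8  ⟹  8 = (4)·107 + (-5)·84
15 = 1 × 8 + 7  ⟹  7 = (-7)·107 + (9)·84
8 = 1 × 7 + 1  ⟹  1 = (11)·107 + (-14)·84
So (-14)·84 ≡ 1 (mod 107), i.e. 84^(-1) ≡ -14 ≡ 93 (mod 107).
x ≡ 93 × 50 = 4650 ≡ 49 (mod 107).
Check: 84 × 49 = 4116 ≡ 50 (mod 107).
Unique solution: x ≡ 49 (mod 107)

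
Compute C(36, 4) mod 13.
2

Using Lucas' theorem:
Write n=36 and k=4 in base 13:
n in base 13: [2, 10]
k in base 13: [0, 4]
C(36,4) mod 13 = ∏ C(n_i, k_i) mod 13
Digit binomials (mod 13): C(2,0) = 1; C(10,4) = 210 ≡ 2
Product: 1 × 2 = 2 ≡ 2 (mod 13)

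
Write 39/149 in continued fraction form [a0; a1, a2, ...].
[0; 3, 1, 4, 1, 1, 3]

Euclidean algorithm steps:
39 = 0 × 149 + 39
149 = 3 × 39 + 32
39 = 1 × 32 + 7
32 = 4 × 7 + 4
7 = 1 × 4 + 3
4 = 1 × 3 + 1
3 = 3 × 1 + 0
Continued fraction: [0; 3, 1, 4, 1, 1, 3]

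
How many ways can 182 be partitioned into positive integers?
819876908323

p(n) counts ways to write n as a sum of positive integers (order ignored).
Euler's pentagonal recurrence: p(k) = p(k-1) + p(k-2) - p(k-5) - p(k-7) + p(k-12) + p(k-15) - ... (offsets j(3j∓1)/2, signs ++--, p(0)=1, p(<0)=0).
DP table for k = 0..181: p(0)=1, p(1)=1, p(2)=2, p(3)=3, p(4)=5, p(5)=7, p(6)=11, p(7)=15, p(8)=22, p(9)=30, p(10)=42, p(11)=56, p(12)=77, p(13)=101, p(14)=135, p(15)=176, p(16)=231, p(17)=297, p(18)=385, p(19)=490, p(20)=627, p(21)=792, p(22)=1002, p(23)=1255, p(24)=1575, p(25)=1958, p(26)=2436, p(27)=3010, p(28)=3718, p(29)=4565, p(30)=5604, p(31)=6842, p(32)=8349, p(33)=10143, p(34)=12310, p(35)=14883, p(36)=17977, p(37)=21637, p(38)=26015, p(39)=31185, p(40)=37338, p(41)=44583, p(42)=53174, p(43)=63261, p(44)=75175, p(45)=89134, p(46)=105558, p(47)=124754, p(48)=147273, p(49)=173525, p(50)=204226, p(51)=239943, p(52)=281589, p(53)=329931, p(54)=386155, p(55)=451276, p(56)=526823, p(57)=614154, p(58)=715220, p(59)=831820, p(60)=966467, p(61)=1121505, p(62)=1300156, p(63)=1505499, p(64)=1741630, p(65)=2012558, p(66)=2323520, p(67)=2679689, p(68)=3087735, p(69)=3554345, p(70)=4087968, p(71)=4697205, p(72)=5392783, p(73)=6185689, p(74)=7089500, p(75)=8118264, p(76)=9289091, p(77)=10619863, p(78)=12132164, p(79)=13848650, p(80)=15796476, p(81)=18004327, p(82)=20506255, p(83)=23338469, p(84)=26543660, p(85)=30167357, p(86)=34262962, p(87)=38887673, p(88)=44108109, p(89)=49995925, p(90)=56634173, p(91)=64112359, p(92)=72533807, p(93)=82010177, p(94)=92669720, p(95)=104651419, p(96)=118114304, p(97)=133230930, p(98)=150198136, p(99)=169229875, p(100)=190569292, p(101)=214481126, p(102)=241265379, p(103)=271248950, p(104)=304801365, p(105)=342325709, p(106)=384276336, p(107)=431149389, p(108)=483502844, p(109)=541946240, p(110)=607163746, p(111)=679903203, p(112)=761002156, p(113)=851376628, p(114)=952050665, p(115)=1064144451, p(116)=1188908248, p(117)=1327710076, p(118)=1482074143, p(119)=1653668665, p(120)=1844349560, p(121)=2056148051, p(122)=2291320912, p(123)=2552338241, p(124)=2841940500, p(125)=3163127352, p(126)=3519222692, p(127)=3913864295, p(128)=4351078600, p(129)=4835271870, p(130)=5371315400, p(131)=5964539504, p(132)=6620830889, p(133)=7346629512, p(134)=8149040695, p(135)=9035836076, p(136)=10015581680, p(137)=11097645016, p(138)=12292341831, p(139)=13610949895, p(140)=15065878135, p(141)=16670689208, p(142)=18440293320, p(143)=20390982757, p(144)=22540654445, p(145)=24908858009, p(146)=27517052599, p(147)=30388671978, p(148)=33549419497, p(149)=37027355200, p(150)=40853235313, p(151)=45060624582, p(152)=49686288421, p(153)=54770336324, p(154)=60356673280, p(155)=66493182097, p(156)=73232243759, p(157)=80630964769, p(158)=88751778802, p(159)=97662728555, p(160)=107438159466, p(161)=118159068427, p(162)=129913904637, p(163)=142798995930, p(164)=156919475295, p(165)=172389800255, p(166)=189334822579, p(167)=207890420102, p(168)=228204732751, p(169)=250438925115, p(170)=274768617130, p(171)=301384802048, p(172)=330495499613, p(173)=362326859895, p(174)=397125074750, p(175)=435157697830, p(176)=476715857290, p(177)=522115831195, p(178)=571701605655, p(179)=625846753120, p(180)=684957390936, p(181)=749474411781.
Final step: p(182) = p(181) + p(180) - p(177) - p(175) + p(170) + p(167) - p(160) - p(156) + p(147) + p(142) - p(131) - p(125) + p(112) + p(105) - p(90) - p(82) + p(65) + p(56) - p(37) - p(27) + p(6)
= 749474411781 + 684957390936 - 522115831195 - 435157697830 + 274768617130 + 207890420102 - 107438159466 - 73232243759 + 30388671978 + 18440293320 - 5964539504 - 3163127352 + 761002156 + 342325709 - 56634173 - 20506255 + 2012558 + 526823 - 21637 - 3010 + 11
= 819876908323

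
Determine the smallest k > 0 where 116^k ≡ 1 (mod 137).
136

137 is prime, so ord(116) divides φ(137) = 136.
Divisors of 136: 1, 2, 4, 8, 17, 34, 68, 136.
Repeated squaring: 116^1 ≡ 116, 116^2 ≡ 30, 116^4 ≡ 78, 116^8 ≡ 56, 116^16 ≡ 122, 116^32 ≡ 88, 116^64 ≡ 72, 116^128 ≡ 115 (mod 137).
Test 116^d mod 137 for each divisor d in increasing order:
116^1 ≡ 116
116^2 ≡ 30
116^4 ≡ 78
116^8 ≡ 56
116^17 = 116^16·116^1 ≡ 41
116^34 = 116^32·116^2 ≡ 37
116^68 = 116^64·116^4 ≡ 136
116^136 = 116^128·116^8 ≡ 1  ← first divisor giving 1
The order is 136.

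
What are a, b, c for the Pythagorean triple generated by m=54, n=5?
(2891, 540, 2941)

Euclid's formula: a = m² - n², b = 2mn, c = m² + n²
m = 54, n = 5
a = 54² - 5² = 2916 - 25 = 2891
b = 2 × 54 × 5 = 540
c = 54² + 5² = 2916 + 25 = 2941
Verification: 2891² + 540² = 8357881 + 291600 = 8649481 = 2941² ✓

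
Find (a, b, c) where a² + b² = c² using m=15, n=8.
(161, 240, 289)

Euclid's formula: a = m² - n², b = 2mn, c = m² + n²
m = 15, n = 8
a = 15² - 8² = 225 - 64 = 161
b = 2 × 15 × 8 = 240
c = 15² + 8² = 225 + 64 = 289
Verification: 161² + 240² = 25921 + 57600 = 83521 = 289² ✓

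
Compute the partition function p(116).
1188908248

p(n) counts ways to write n as a sum of positive integers (order ignored).
Euler's pentagonal recurrence: p(k) = p(k-1) + p(k-2) - p(k-5) - p(k-7) + p(k-12) + p(k-15) - ... (offsets j(3j∓1)/2, signs ++--, p(0)=1, p(<0)=0).
DP table for k = 0..115: p(0)=1, p(1)=1, p(2)=2, p(3)=3, p(4)=5, p(5)=7, p(6)=11, p(7)=15, p(8)=22, p(9)=30, p(10)=42, p(11)=56, p(12)=77, p(13)=101, p(14)=135, p(15)=176, p(16)=231, p(17)=297, p(18)=385, p(19)=490, p(20)=627, p(21)=792, p(22)=1002, p(23)=1255, p(24)=1575, p(25)=1958, p(26)=2436, p(27)=3010, p(28)=3718, p(29)=4565, p(30)=5604, p(31)=6842, p(32)=8349, p(33)=10143, p(34)=12310, p(35)=14883, p(36)=17977, p(37)=21637, p(38)=26015, p(39)=31185, p(40)=37338, p(41)=44583, p(42)=53174, p(43)=63261, p(44)=75175, p(45)=89134, p(46)=105558, p(47)=124754, p(48)=147273, p(49)=173525, p(50)=204226, p(51)=239943, p(52)=281589, p(53)=329931, p(54)=386155, p(55)=451276, p(56)=526823, p(57)=614154, p(58)=715220, p(59)=831820, p(60)=966467, p(61)=1121505, p(62)=1300156, p(63)=1505499, p(64)=1741630, p(65)=2012558, p(66)=2323520, p(67)=2679689, p(68)=3087735, p(69)=3554345, p(70)=4087968, p(71)=4697205, p(72)=5392783, p(73)=6185689, p(74)=7089500, p(75)=8118264, p(76)=9289091, p(77)=10619863, p(78)=12132164, p(79)=13848650, p(80)=15796476, p(81)=18004327, p(82)=20506255, p(83)=23338469, p(84)=26543660, p(85)=30167357, p(86)=34262962, p(87)=38887673, p(88)=44108109, p(89)=49995925, p(90)=56634173, p(91)=64112359, p(92)=72533807, p(93)=82010177, p(94)=92669720, p(95)=104651419, p(96)=118114304, p(97)=133230930, p(98)=150198136, p(99)=169229875, p(100)=190569292, p(101)=214481126, p(102)=241265379, p(103)=271248950, p(104)=304801365, p(105)=342325709, p(106)=384276336, p(107)=431149389, p(108)=483502844, p(109)=541946240, p(110)=607163746, p(111)=679903203, p(112)=761002156, p(113)=851376628, p(114)=952050665, p(115)=1064144451.
Final step: p(116) = p(115) + p(114) - p(111) - p(109) + p(104) + p(101) - p(94) - p(90) + p(81) + p(76) - p(65) - p(59) + p(46) + p(39) - p(24) - p(16)
= 1064144451 + 952050665 - 679903203 - 541946240 + 304801365 + 214481126 - 92669720 - 56634173 + 18004327 + 9289091 - 2012558 - 831820 + 105558 + 31185 - 1575 - 231
= 1188908248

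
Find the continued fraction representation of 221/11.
[20; 11]

Euclidean algorithm steps:
221 = 20 × 11 + 1
11 = 11 × 1 + 0
Continued fraction: [20; 11]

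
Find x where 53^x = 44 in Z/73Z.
19

Baby-step giant-step with step n = ⌈√73⌉ = 9.
Baby steps 53^j mod 73 (j:value) for j=0..8: 0:1, 1:53, 2:35, 3:30, 4:57, 5:28, 6:24, 7:31, 8:37.
Giant-step multiplier: 53^(-9) ≡ 53^(72-9) = 53^63 ≡ 51 (mod 73).
Giant steps γ_i = 44·51^i mod 73: γ_0=44, γ_1=54, γ_2=53 (in table at j=1).
x = i·n + j = 2·9 + 1 = 19.
Check: 53^19 ≡ 44 (mod 73).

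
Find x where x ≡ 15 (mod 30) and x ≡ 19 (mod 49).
705

Using Chinese Remainder Theorem:
M = 30 × 49 = 1470
M1 = 49, M2 = 30
y1 = 49^(-1) mod 30 = 19
y2 = 30^(-1) mod 49 = 18
x = (15×49×19 + 19×30×18) mod 1470 = 705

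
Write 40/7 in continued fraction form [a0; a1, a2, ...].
[5; 1, 2, 2]

Euclidean algorithm steps:
40 = 5 × 7 + 5
7 = 1 × 5 + 2
5 = 2 × 2 + 1
2 = 2 × 1 + 0
Continued fraction: [5; 1, 2, 2]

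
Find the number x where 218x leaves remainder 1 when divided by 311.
107

gcd(218, 311) = 1, so the inverse exists.
Extended Euclidean algorithm on (311, 218):
311 = 1 × 218 + 93  ⟹  93 = (1)·311 + (-1)·218
218 = 2 × 93 + 32  ⟹  32 = (-2)·311 + (3)·218
93 = 2 × 32 + 29  ⟹  29 = (5)·311 + (-7)·218
32 = 1 × 29 + 3  ⟹  3 = (-7)·311 + (10)·218
29 = 9 × 3 + 2  ⟹  2 = (68)·311 + (-97)·218
3 = 1 × 2 + 1  ⟹  1 = (-75)·311 + (107)·218
So (107)·218 ≡ 1 (mod 311), i.e. 218^(-1) ≡ 107 (mod 311).
Check: 218 × 107 = 23326 ≡ 1 (mod 311)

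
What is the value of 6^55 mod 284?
116

Repeated squaring. Binary of 55 = 110111.
6^1 ≡ 6 (mod 284); 6^2 ≡ 36 (mod 284); 6^4 ≡ 160 (mod 284); 6^8 ≡ 40 (mod 284); 6^16 ≡ 180 (mod 284); 6^32 ≡ 24 (mod 284)
6^55 = 6^1 × 6^2 × 6^4 × 6^16 × 6^32 ≡ 116 (mod 284)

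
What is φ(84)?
24

84 = 2^2 × 3 × 7
φ(n) = n × ∏(1 - 1/p) for each prime p dividing n
φ(84) = 84 × (1 - 1/2) × (1 - 1/3) × (1 - 1/7) = 24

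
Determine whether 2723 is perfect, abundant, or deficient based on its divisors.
deficient

Proper divisors of 2723: sum = 1 + 7 + 389 = 397
Since 397 < 2723, 2723 is deficient.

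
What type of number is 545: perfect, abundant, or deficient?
deficient

Proper divisors of 545: sum = 1 + 5 + 109 = 115
Since 115 < 545, 545 is deficient.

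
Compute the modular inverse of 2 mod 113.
57

gcd(2, 113) = 1, so the inverse exists.
Extended Euclidean algorithm on (113, 2):
113 = 56 × 2 + 1  ⟹  1 = (1)·113 + (-56)·2
So (-56)·2 ≡ 1 (mod 113), i.e. 2^(-1) ≡ -56 ≡ 57 (mod 113).
Check: 2 × 57 = 114 ≡ 1 (mod 113)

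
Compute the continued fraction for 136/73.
[1; 1, 6, 3, 3]

Euclidean algorithm steps:
136 = 1 × 73 + 63
73 = 1 × 63 + 10
63 = 6 × 10 + 3
10 = 3 × 3 + 1
3 = 3 × 1 + 0
Continued fraction: [1; 1, 6, 3, 3]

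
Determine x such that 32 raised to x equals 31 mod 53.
17

Baby-step giant-step with step n = ⌈√53⌉ = 8.
Baby steps 32^j mod 53 (j:value) for j=0..7: 0:1, 1:32, 2:17, 3:14, 4:24, 5:26, 6:37, 7:18.
Giant-step multiplier: 32^(-8) ≡ 32^(52-8) = 32^44 ≡ 15 (mod 53).
Giant steps γ_i = 31·15^i mod 53: γ_0=31, γ_1=41, γ_2=32 (in table at j=1).
x = i·n + j = 2·8 + 1 = 17.
Check: 32^17 ≡ 31 (mod 53).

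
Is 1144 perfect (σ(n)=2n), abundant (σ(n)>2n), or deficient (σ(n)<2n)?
abundant

Proper divisors of 1144: sum = 1 + 2 + 4 + 8 + 11 + 13 + 22 + 26 + 44 + 52 + 88 + 104 + 143 + 286 + 572 = 1376
Since 1376 > 1144, 1144 is abundant.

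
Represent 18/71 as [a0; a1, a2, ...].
[0; 3, 1, 17]

Euclidean algorithm steps:
18 = 0 × 71 + 18
71 = 3 × 18 + 17
18 = 1 × 17 + 1
17 = 17 × 1 + 0
Continued fraction: [0; 3, 1, 17]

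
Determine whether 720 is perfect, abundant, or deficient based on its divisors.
abundant

Proper divisors of 720: sum = 1 + 2 + 3 + 4 + 5 + 6 + 8 + 9 + ... + 144 + 180 + 240 + 360 (29 divisors) = 1698
Since 1698 > 720, 720 is abundant.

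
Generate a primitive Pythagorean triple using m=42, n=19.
(1403, 1596, 2125)

Euclid's formula: a = m² - n², b = 2mn, c = m² + n²
m = 42, n = 19
a = 42² - 19² = 1764 - 361 = 1403
b = 2 × 42 × 19 = 1596
c = 42² + 19² = 1764 + 361 = 2125
Verification: 1403² + 1596² = 1968409 + 2547216 = 4515625 = 2125² ✓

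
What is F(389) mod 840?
509

Matrix identity: Q^n = [[F_(n+1), F_n], [F_n, F_(n-1)]] with Q = [[1,1],[1,0]].
n = 389 = 110000101₂. Square-and-multiply, entries mod 840:
Q^1 = [[1,1],[1,0]]
Q^3 = (Q^1)²·Q = [[3,2],[2,1]]
Q^6 = (Q^3)² = [[13,8],[8,5]]
Q^12 = (Q^6)² = [[233,144],[144,89]]
Q^24 = (Q^12)² = [[265,168],[168,97]]
Q^48 = (Q^24)² = [[169,336],[336,673]]
Q^97 = (Q^48)²·Q = [[169,337],[337,672]]
Q^194 = (Q^97)² = [[170,337],[337,673]]
Q^389 = (Q^194)²·Q = [[680,509],[509,171]]
F_389 mod 840 = Q^389[0][1] = 509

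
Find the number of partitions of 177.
522115831195

p(n) counts ways to write n as a sum of positive integers (order ignored).
Euler's pentagonal recurrence: p(k) = p(k-1) + p(k-2) - p(k-5) - p(k-7) + p(k-12) + p(k-15) - ... (offsets j(3j∓1)/2, signs ++--, p(0)=1, p(<0)=0).
DP table for k = 0..176: p(0)=1, p(1)=1, p(2)=2, p(3)=3, p(4)=5, p(5)=7, p(6)=11, p(7)=15, p(8)=22, p(9)=30, p(10)=42, p(11)=56, p(12)=77, p(13)=101, p(14)=135, p(15)=176, p(16)=231, p(17)=297, p(18)=385, p(19)=490, p(20)=627, p(21)=792, p(22)=1002, p(23)=1255, p(24)=1575, p(25)=1958, p(26)=2436, p(27)=3010, p(28)=3718, p(29)=4565, p(30)=5604, p(31)=6842, p(32)=8349, p(33)=10143, p(34)=12310, p(35)=14883, p(36)=17977, p(37)=21637, p(38)=26015, p(39)=31185, p(40)=37338, p(41)=44583, p(42)=53174, p(43)=63261, p(44)=75175, p(45)=89134, p(46)=105558, p(47)=124754, p(48)=147273, p(49)=173525, p(50)=204226, p(51)=239943, p(52)=281589, p(53)=329931, p(54)=386155, p(55)=451276, p(56)=526823, p(57)=614154, p(58)=715220, p(59)=831820, p(60)=966467, p(61)=1121505, p(62)=1300156, p(63)=1505499, p(64)=1741630, p(65)=2012558, p(66)=2323520, p(67)=2679689, p(68)=3087735, p(69)=3554345, p(70)=4087968, p(71)=4697205, p(72)=5392783, p(73)=6185689, p(74)=7089500, p(75)=8118264, p(76)=9289091, p(77)=10619863, p(78)=12132164, p(79)=13848650, p(80)=15796476, p(81)=18004327, p(82)=20506255, p(83)=23338469, p(84)=26543660, p(85)=30167357, p(86)=34262962, p(87)=38887673, p(88)=44108109, p(89)=49995925, p(90)=56634173, p(91)=64112359, p(92)=72533807, p(93)=82010177, p(94)=92669720, p(95)=104651419, p(96)=118114304, p(97)=133230930, p(98)=150198136, p(99)=169229875, p(100)=190569292, p(101)=214481126, p(102)=241265379, p(103)=271248950, p(104)=304801365, p(105)=342325709, p(106)=384276336, p(107)=431149389, p(108)=483502844, p(109)=541946240, p(110)=607163746, p(111)=679903203, p(112)=761002156, p(113)=851376628, p(114)=952050665, p(115)=1064144451, p(116)=1188908248, p(117)=1327710076, p(118)=1482074143, p(119)=1653668665, p(120)=1844349560, p(121)=2056148051, p(122)=2291320912, p(123)=2552338241, p(124)=2841940500, p(125)=3163127352, p(126)=3519222692, p(127)=3913864295, p(128)=4351078600, p(129)=4835271870, p(130)=5371315400, p(131)=5964539504, p(132)=6620830889, p(133)=7346629512, p(134)=8149040695, p(135)=9035836076, p(136)=10015581680, p(137)=11097645016, p(138)=12292341831, p(139)=13610949895, p(140)=15065878135, p(141)=16670689208, p(142)=18440293320, p(143)=20390982757, p(144)=22540654445, p(145)=24908858009, p(146)=27517052599, p(147)=30388671978, p(148)=33549419497, p(149)=37027355200, p(150)=40853235313, p(151)=45060624582, p(152)=49686288421, p(153)=54770336324, p(154)=60356673280, p(155)=66493182097, p(156)=73232243759, p(157)=80630964769, p(158)=88751778802, p(159)=97662728555, p(160)=107438159466, p(161)=118159068427, p(162)=129913904637, p(163)=142798995930, p(164)=156919475295, p(165)=172389800255, p(166)=189334822579, p(167)=207890420102, p(168)=228204732751, p(169)=250438925115, p(170)=274768617130, p(171)=301384802048, p(172)=330495499613, p(173)=362326859895, p(174)=397125074750, p(175)=435157697830, p(176)=476715857290.
Final step: p(177) = p(176) + p(175) - p(172) - p(170) + p(165) + p(162) - p(155) - p(151) + p(142) + p(137) - p(126) - p(120) + p(107) + p(100) - p(85) - p(77) + p(60) + p(51) - p(32) - p(22) + p(1)
= 476715857290 + 435157697830 - 330495499613 - 274768617130 + 172389800255 + 129913904637 - 66493182097 - 45060624582 + 18440293320 + 11097645016 - 3519222692 - 1844349560 + 431149389 + 190569292 - 30167357 - 10619863 + 966467 + 239943 - 8349 - 1002 + 1
= 522115831195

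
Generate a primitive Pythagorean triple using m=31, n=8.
(897, 496, 1025)

Euclid's formula: a = m² - n², b = 2mn, c = m² + n²
m = 31, n = 8
a = 31² - 8² = 961 - 64 = 897
b = 2 × 31 × 8 = 496
c = 31² + 8² = 961 + 64 = 1025
Verification: 897² + 496² = 804609 + 246016 = 1050625 = 1025² ✓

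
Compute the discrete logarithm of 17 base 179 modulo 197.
79

Baby-step giant-step with step n = ⌈√197⌉ = 15.
Baby steps 179^j mod 197 (j:value) for j=0..14: 0:1, 1:179, 2:127, 3:78, 4:172, 5:56, 6:174, 7:20, 8:34, 9:176, 10:181, 11:91, 12:135, 13:131, 14:6.
Giant-step multiplier: 179^(-15) ≡ 179^(196-15) = 179^181 ≡ 31 (mod 197).
Giant steps γ_i = 17·31^i mod 197: γ_0=17, γ_1=133, γ_2=183, γ_3=157, γ_4=139, γ_5=172 (in table at j=4).
x = i·n + j = 5·15 + 4 = 79.
Check: 179^79 ≡ 17 (mod 197).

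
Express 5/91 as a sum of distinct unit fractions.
1/19 + 1/433 + 1/249553 + 1/93414800161 + 1/17452649778145716451681

Greedy algorithm:
5/91: ceiling(91/5) = 19, use 1/19
4/1729: ceiling(1729/4) = 433, use 1/433
3/748657: ceiling(748657/3) = 249553, use 1/249553
2/186829600321: ceiling(186829600321/2) = 93414800161, use 1/93414800161
1/17452649778145716451681: ceiling(17452649778145716451681/1) = 17452649778145716451681, use 1/17452649778145716451681
Result: 5/91 = 1/19 + 1/433 + 1/249553 + 1/93414800161 + 1/17452649778145716451681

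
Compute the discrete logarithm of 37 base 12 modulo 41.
16

Baby-step giant-step with step n = ⌈√41⌉ = 7.
Baby steps 12^j mod 41 (j:value) for j=0..6: 0:1, 1:12, 2:21, 3:6, 4:31, 5:3, 6:36.
Giant-step multiplier: 12^(-7) ≡ 12^(40-7) = 12^33 ≡ 28 (mod 41).
Giant steps γ_i = 37·28^i mod 41: γ_0=37, γ_1=11, γ_2=21 (in table at j=2).
x = i·n + j = 2·7 + 2 = 16.
Check: 12^16 ≡ 37 (mod 41).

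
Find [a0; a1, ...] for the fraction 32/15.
[2; 7, 2]

Euclidean algorithm steps:
32 = 2 × 15 + 2
15 = 7 × 2 + 1
2 = 2 × 1 + 0
Continued fraction: [2; 7, 2]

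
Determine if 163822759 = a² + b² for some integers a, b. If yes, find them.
Not possible

Factorization: 163822759 = 61 × 139^3
By Fermat: n is sum of two squares iff every prime p ≡ 3 (mod 4) appears to even power.
Prime(s) ≡ 3 (mod 4) with odd exponent: [(139, 3)]
Therefore 163822759 cannot be expressed as a² + b².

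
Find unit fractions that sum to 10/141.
1/15 + 1/235

Greedy algorithm:
10/141: ceiling(141/10) = 15, use 1/15
1/235: ceiling(235/1) = 235, use 1/235
Result: 10/141 = 1/15 + 1/235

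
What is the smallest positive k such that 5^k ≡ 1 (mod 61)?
30

61 is prime, so ord(5) divides φ(61) = 60.
Divisors of 60: 1, 2, 3, 4, 5, 6, 10, 12, 15, 20, 30, 60.
Repeated squaring: 5^1 ≡ 5, 5^2 ≡ 25, 5^4 ≡ 15, 5^8 ≡ 42, 5^16 ≡ 56, 5^32 ≡ 25 (mod 61).
Test 5^d mod 61 for each divisor d in increasing order:
5^1 ≡ 5
5^2 ≡ 25
5^3 = 5^2·5^1 ≡ 3
5^4 ≡ 15
5^5 = 5^4·5^1 ≡ 14
5^6 = 5^4·5^2 ≡ 9
5^10 = 5^8·5^2 ≡ 13
5^12 = 5^8·5^4 ≡ 20
5^15 = 5^8·5^4·5^2·5^1 ≡ 60
5^20 = 5^16·5^4 ≡ 47
5^30 = 5^16·5^8·5^4·5^2 ≡ 1  ← first divisor giving 1
The order is 30.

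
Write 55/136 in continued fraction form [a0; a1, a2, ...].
[0; 2, 2, 8, 1, 2]

Euclidean algorithm steps:
55 = 0 × 136 + 55
136 = 2 × 55 + 26
55 = 2 × 26 + 3
26 = 8 × 3 + 2
3 = 1 × 2 + 1
2 = 2 × 1 + 0
Continued fraction: [0; 2, 2, 8, 1, 2]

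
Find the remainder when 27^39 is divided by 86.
39

Repeated squaring. Binary of 39 = 100111.
27^1 ≡ 27 (mod 86); 27^2 ≡ 41 (mod 86); 27^4 ≡ 47 (mod 86); 27^8 ≡ 59 (mod 86); 27^16 ≡ 41 (mod 86); 27^32 ≡ 47 (mod 86)
27^39 = 27^1 × 27^2 × 27^4 × 27^32 ≡ 39 (mod 86)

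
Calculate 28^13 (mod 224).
0

Repeated squaring. Binary of 13 = 1101.
28^1 ≡ 28 (mod 224); 28^2 ≡ 112 (mod 224); 28^4 ≡ 0 (mod 224); 28^8 ≡ 0 (mod 224)
28^13 = 28^1 × 28^4 × 28^8 ≡ 0 (mod 224)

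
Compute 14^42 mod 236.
36

Repeated squaring. Binary of 42 = 101010.
14^1 ≡ 14 (mod 236); 14^2 ≡ 196 (mod 236); 14^4 ≡ 184 (mod 236); 14^8 ≡ 108 (mod 236); 14^16 ≡ 100 (mod 236); 14^32 ≡ 88 (mod 236)
14^42 = 14^2 × 14^8 × 14^32 ≡ 36 (mod 236)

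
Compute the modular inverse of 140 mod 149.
33

gcd(140, 149) = 1, so the inverse exists.
Extended Euclidean algorithm on (149, 140):
149 = 1 × 140 + 9  ⟹  9 = (1)·149 + (-1)·140
140 = 15 × 9 + 5  ⟹  5 = (-15)·149 + (16)·140
9 = 1 × 5 + 4  ⟹  4 = (16)·149 + (-17)·140
5 = 1 × 4 + 1  ⟹  1 = (-31)·149 + (33)·140
So (33)·140 ≡ 1 (mod 149), i.e. 140^(-1) ≡ 33 (mod 149).
Check: 140 × 33 = 4620 ≡ 1 (mod 149)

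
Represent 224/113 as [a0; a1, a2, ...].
[1; 1, 55, 2]

Euclidean algorithm steps:
224 = 1 × 113 + 111
113 = 1 × 111 + 2
111 = 55 × 2 + 1
2 = 2 × 1 + 0
Continued fraction: [1; 1, 55, 2]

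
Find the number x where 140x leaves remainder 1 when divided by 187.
183

gcd(140, 187) = 1, so the inverse exists.
Extended Euclidean algorithm on (187, 140):
187 = 1 × 140 + 47  ⟹  47 = (1)·187 + (-1)·140
140 = 2 × 47 + 46  ⟹  46 = (-2)·187 + (3)·140
47 = 1 × 46 + 1  ⟹  1 = (3)·187 + (-4)·140
So (-4)·140 ≡ 1 (mod 187), i.e. 140^(-1) ≡ -4 ≡ 183 (mod 187).
Check: 140 × 183 = 25620 ≡ 1 (mod 187)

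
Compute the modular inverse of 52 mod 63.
40

gcd(52, 63) = 1, so the inverse exists.
Extended Euclidean algorithm on (63, 52):
63 = 1 × 52 + 11  ⟹  11 = (1)·63 + (-1)·52
52 = 4 × 11 + 8  ⟹  8 = (-4)·63 + (5)·52
11 = 1 × 8 + 3  ⟹  3 = (5)·63 + (-6)·52
8 = 2 × 3 + 2  ⟹  2 = (-14)·63 + (17)·52
3 = 1 × 2 + 1  ⟹  1 = (19)·63 + (-23)·52
So (-23)·52 ≡ 1 (mod 63), i.e. 52^(-1) ≡ -23 ≡ 40 (mod 63).
Check: 52 × 40 = 2080 ≡ 1 (mod 63)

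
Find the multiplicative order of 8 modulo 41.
20

41 is prime, so ord(8) divides φ(41) = 40.
Divisors of 40: 1, 2, 4, 5, 8, 10, 20, 40.
Repeated squaring: 8^1 ≡ 8, 8^2 ≡ 23, 8^4 ≡ 37, 8^8 ≡ 16, 8^16 ≡ 10, 8^32 ≡ 18 (mod 41).
Test 8^d mod 41 for each divisor d in increasing order:
8^1 ≡ 8
8^2 ≡ 23
8^4 ≡ 37
8^5 = 8^4·8^1 ≡ 9
8^8 ≡ 16
8^10 = 8^8·8^2 ≡ 40
8^20 = 8^16·8^4 ≡ 1  ← first divisor giving 1
The order is 20.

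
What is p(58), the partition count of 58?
715220

p(n) counts ways to write n as a sum of positive integers (order ignored).
Euler's pentagonal recurrence: p(k) = p(k-1) + p(k-2) - p(k-5) - p(k-7) + p(k-12) + p(k-15) - ... (offsets j(3j∓1)/2, signs ++--, p(0)=1, p(<0)=0).
DP table for k = 0..57: p(0)=1, p(1)=1, p(2)=2, p(3)=3, p(4)=5, p(5)=7, p(6)=11, p(7)=15, p(8)=22, p(9)=30, p(10)=42, p(11)=56, p(12)=77, p(13)=101, p(14)=135, p(15)=176, p(16)=231, p(17)=297, p(18)=385, p(19)=490, p(20)=627, p(21)=792, p(22)=1002, p(23)=1255, p(24)=1575, p(25)=1958, p(26)=2436, p(27)=3010, p(28)=3718, p(29)=4565, p(30)=5604, p(31)=6842, p(32)=8349, p(33)=10143, p(34)=12310, p(35)=14883, p(36)=17977, p(37)=21637, p(38)=26015, p(39)=31185, p(40)=37338, p(41)=44583, p(42)=53174, p(43)=63261, p(44)=75175, p(45)=89134, p(46)=105558, p(47)=124754, p(48)=147273, p(49)=173525, p(50)=204226, p(51)=239943, p(52)=281589, p(53)=329931, p(54)=386155, p(55)=451276, p(56)=526823, p(57)=614154.
Final step: p(58) = p(57) + p(56) - p(53) - p(51) + p(46) + p(43) - p(36) - p(32) + p(23) + p(18) - p(7) - p(1)
= 614154 + 526823 - 329931 - 239943 + 105558 + 63261 - 17977 - 8349 + 1255 + 385 - 15 - 1
= 715220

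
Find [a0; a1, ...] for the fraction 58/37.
[1; 1, 1, 3, 5]

Euclidean algorithm steps:
58 = 1 × 37 + 21
37 = 1 × 21 + 16
21 = 1 × 16 + 5
16 = 3 × 5 + 1
5 = 5 × 1 + 0
Continued fraction: [1; 1, 1, 3, 5]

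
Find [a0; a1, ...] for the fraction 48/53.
[0; 1, 9, 1, 1, 2]

Euclidean algorithm steps:
48 = 0 × 53 + 48
53 = 1 × 48 + 5
48 = 9 × 5 + 3
5 = 1 × 3 + 2
3 = 1 × 2 + 1
2 = 2 × 1 + 0
Continued fraction: [0; 1, 9, 1, 1, 2]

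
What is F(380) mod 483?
480

Matrix identity: Q^n = [[F_(n+1), F_n], [F_n, F_(n-1)]] with Q = [[1,1],[1,0]].
n = 380 = 101111100₂. Square-and-multiply, entries mod 483:
Q^1 = [[1,1],[1,0]]
Q^2 = (Q^1)² = [[2,1],[1,1]]
Q^5 = (Q^2)²·Q = [[8,5],[5,3]]
Q^11 = (Q^5)²·Q = [[144,89],[89,55]]
Q^23 = (Q^11)²·Q = [[0,160],[160,323]]
Q^47 = (Q^23)²·Q = [[0,1],[1,482]]
Q^95 = (Q^47)²·Q = [[0,1],[1,482]]
Q^190 = (Q^95)² = [[1,482],[482,2]]
Q^380 = (Q^190)² = [[2,480],[480,5]]
F_380 mod 483 = Q^380[0][1] = 480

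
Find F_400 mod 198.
33

Matrix identity: Q^n = [[F_(n+1), F_n], [F_n, F_(n-1)]] with Q = [[1,1],[1,0]].
n = 400 = 110010000₂. Square-and-multiply, entries mod 198:
Q^1 = [[1,1],[1,0]]
Q^3 = (Q^1)²·Q = [[3,2],[2,1]]
Q^6 = (Q^3)² = [[13,8],[8,5]]
Q^12 = (Q^6)² = [[35,144],[144,89]]
Q^25 = (Q^12)²·Q = [[19,181],[181,36]]
Q^50 = (Q^25)² = [[56,55],[55,1]]
Q^100 = (Q^50)² = [[23,165],[165,56]]
Q^200 = (Q^100)² = [[34,165],[165,67]]
Q^400 = (Q^200)² = [[67,33],[33,34]]
F_400 mod 198 = Q^400[0][1] = 33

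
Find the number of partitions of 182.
819876908323

p(n) counts ways to write n as a sum of positive integers (order ignored).
Euler's pentagonal recurrence: p(k) = p(k-1) + p(k-2) - p(k-5) - p(k-7) + p(k-12) + p(k-15) - ... (offsets j(3j∓1)/2, signs ++--, p(0)=1, p(<0)=0).
DP table for k = 0..181: p(0)=1, p(1)=1, p(2)=2, p(3)=3, p(4)=5, p(5)=7, p(6)=11, p(7)=15, p(8)=22, p(9)=30, p(10)=42, p(11)=56, p(12)=77, p(13)=101, p(14)=135, p(15)=176, p(16)=231, p(17)=297, p(18)=385, p(19)=490, p(20)=627, p(21)=792, p(22)=1002, p(23)=1255, p(24)=1575, p(25)=1958, p(26)=2436, p(27)=3010, p(28)=3718, p(29)=4565, p(30)=5604, p(31)=6842, p(32)=8349, p(33)=10143, p(34)=12310, p(35)=14883, p(36)=17977, p(37)=21637, p(38)=26015, p(39)=31185, p(40)=37338, p(41)=44583, p(42)=53174, p(43)=63261, p(44)=75175, p(45)=89134, p(46)=105558, p(47)=124754, p(48)=147273, p(49)=173525, p(50)=204226, p(51)=239943, p(52)=281589, p(53)=329931, p(54)=386155, p(55)=451276, p(56)=526823, p(57)=614154, p(58)=715220, p(59)=831820, p(60)=966467, p(61)=1121505, p(62)=1300156, p(63)=1505499, p(64)=1741630, p(65)=2012558, p(66)=2323520, p(67)=2679689, p(68)=3087735, p(69)=3554345, p(70)=4087968, p(71)=4697205, p(72)=5392783, p(73)=6185689, p(74)=7089500, p(75)=8118264, p(76)=9289091, p(77)=10619863, p(78)=12132164, p(79)=13848650, p(80)=15796476, p(81)=18004327, p(82)=20506255, p(83)=23338469, p(84)=26543660, p(85)=30167357, p(86)=34262962, p(87)=38887673, p(88)=44108109, p(89)=49995925, p(90)=56634173, p(91)=64112359, p(92)=72533807, p(93)=82010177, p(94)=92669720, p(95)=104651419, p(96)=118114304, p(97)=133230930, p(98)=150198136, p(99)=169229875, p(100)=190569292, p(101)=214481126, p(102)=241265379, p(103)=271248950, p(104)=304801365, p(105)=342325709, p(106)=384276336, p(107)=431149389, p(108)=483502844, p(109)=541946240, p(110)=607163746, p(111)=679903203, p(112)=761002156, p(113)=851376628, p(114)=952050665, p(115)=1064144451, p(116)=1188908248, p(117)=1327710076, p(118)=1482074143, p(119)=1653668665, p(120)=1844349560, p(121)=2056148051, p(122)=2291320912, p(123)=2552338241, p(124)=2841940500, p(125)=3163127352, p(126)=3519222692, p(127)=3913864295, p(128)=4351078600, p(129)=4835271870, p(130)=5371315400, p(131)=5964539504, p(132)=6620830889, p(133)=7346629512, p(134)=8149040695, p(135)=9035836076, p(136)=10015581680, p(137)=11097645016, p(138)=12292341831, p(139)=13610949895, p(140)=15065878135, p(141)=16670689208, p(142)=18440293320, p(143)=20390982757, p(144)=22540654445, p(145)=24908858009, p(146)=27517052599, p(147)=30388671978, p(148)=33549419497, p(149)=37027355200, p(150)=40853235313, p(151)=45060624582, p(152)=49686288421, p(153)=54770336324, p(154)=60356673280, p(155)=66493182097, p(156)=73232243759, p(157)=80630964769, p(158)=88751778802, p(159)=97662728555, p(160)=107438159466, p(161)=118159068427, p(162)=129913904637, p(163)=142798995930, p(164)=156919475295, p(165)=172389800255, p(166)=189334822579, p(167)=207890420102, p(168)=228204732751, p(169)=250438925115, p(170)=274768617130, p(171)=301384802048, p(172)=330495499613, p(173)=362326859895, p(174)=397125074750, p(175)=435157697830, p(176)=476715857290, p(177)=522115831195, p(178)=571701605655, p(179)=625846753120, p(180)=684957390936, p(181)=749474411781.
Final step: p(182) = p(181) + p(180) - p(177) - p(175) + p(170) + p(167) - p(160) - p(156) + p(147) + p(142) - p(131) - p(125) + p(112) + p(105) - p(90) - p(82) + p(65) + p(56) - p(37) - p(27) + p(6)
= 749474411781 + 684957390936 - 522115831195 - 435157697830 + 274768617130 + 207890420102 - 107438159466 - 73232243759 + 30388671978 + 18440293320 - 5964539504 - 3163127352 + 761002156 + 342325709 - 56634173 - 20506255 + 2012558 + 526823 - 21637 - 3010 + 11
= 819876908323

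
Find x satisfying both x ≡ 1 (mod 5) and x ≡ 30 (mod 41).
71

Using Chinese Remainder Theorem:
M = 5 × 41 = 205
M1 = 41, M2 = 5
y1 = 41^(-1) mod 5 = 1
y2 = 5^(-1) mod 41 = 33
x = (1×41×1 + 30×5×33) mod 205 = 71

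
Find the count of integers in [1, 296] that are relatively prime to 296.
144

296 = 2^3 × 37
φ(n) = n × ∏(1 - 1/p) for each prime p dividing n
φ(296) = 296 × (1 - 1/2) × (1 - 1/37) = 144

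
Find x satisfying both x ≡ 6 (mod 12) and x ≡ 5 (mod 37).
42

Using Chinese Remainder Theorem:
M = 12 × 37 = 444
M1 = 37, M2 = 12
y1 = 37^(-1) mod 12 = 1
y2 = 12^(-1) mod 37 = 34
x = (6×37×1 + 5×12×34) mod 444 = 42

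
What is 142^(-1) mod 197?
154

gcd(142, 197) = 1, so the inverse exists.
Extended Euclidean algorithm on (197, 142):
197 = 1 × 142 + 55  ⟹  55 = (1)·197 + (-1)·142
142 = 2 × 55 + 32  ⟹  32 = (-2)·197 + (3)·142
55 = 1 × 32 + 23  ⟹  23 = (3)·197 + (-4)·142
32 = 1 × 23 + 9  ⟹  9 = (-5)·197 + (7)·142
23 = 2 × 9 + 5  ⟹  5 = (13)·197 + (-18)·142
9 = 1 × 5 + 4  ⟹  4 = (-18)·197 + (25)·142
5 = 1 × 4 + 1  ⟹  1 = (31)·197 + (-43)·142
So (-43)·142 ≡ 1 (mod 197), i.e. 142^(-1) ≡ -43 ≡ 154 (mod 197).
Check: 142 × 154 = 21868 ≡ 1 (mod 197)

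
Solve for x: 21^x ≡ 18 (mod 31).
4

Baby-step giant-step with step n = ⌈√31⌉ = 6.
Baby steps 21^j mod 31 (j:value) for j=0..5: 0:1, 1:21, 2:7, 3:23, 4:18, 5:6.
h = 18 is already in the table at j=4, so x = 4.
Check: 21^4 ≡ 18 (mod 31).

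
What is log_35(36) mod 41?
2

Baby-step giant-step with step n = ⌈√41⌉ = 7.
Baby steps 35^j mod 41 (j:value) for j=0..6: 0:1, 1:35, 2:36, 3:30, 4:25, 5:14, 6:39.
h = 36 is already in the table at j=2, so x = 2.
Check: 35^2 ≡ 36 (mod 41).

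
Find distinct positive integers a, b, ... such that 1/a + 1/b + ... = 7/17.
1/3 + 1/13 + 1/663

Greedy algorithm:
7/17: ceiling(17/7) = 3, use 1/3
4/51: ceiling(51/4) = 13, use 1/13
1/663: ceiling(663/1) = 663, use 1/663
Result: 7/17 = 1/3 + 1/13 + 1/663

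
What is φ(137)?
136

137 = 137
φ(n) = n × ∏(1 - 1/p) for each prime p dividing n
φ(137) = 137 × (1 - 1/137) = 136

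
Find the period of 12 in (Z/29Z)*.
4

29 is prime, so ord(12) divides φ(29) = 28.
Divisors of 28: 1, 2, 4, 7, 14, 28.
Repeated squaring: 12^1 ≡ 12, 12^2 ≡ 28, 12^4 ≡ 1, 12^8 ≡ 1, 12^16 ≡ 1 (mod 29).
Test 12^d mod 29 for each divisor d in increasing order:
12^1 ≡ 12
12^2 ≡ 28
12^4 ≡ 1  ← first divisor giving 1
The order is 4.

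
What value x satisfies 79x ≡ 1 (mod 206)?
133

gcd(79, 206) = 1, so the inverse exists.
Extended Euclidean algorithm on (206, 79):
206 = 2 × 79 + 48  ⟹  48 = (1)·206 + (-2)·79
79 = 1 × 48 + 31  ⟹  31 = (-1)·206 + (3)·79
48 = 1 × 31 + 17  ⟹  17 = (2)·206 + (-5)·79
31 = 1 × 17 + 14  ⟹  14 = (-3)·206 + (8)·79
17 = 1 × 14 + 3  ⟹  3 = (5)·206 + (-13)·79
14 = 4 × 3 + 2  ⟹  2 = (-23)·206 + (60)·79
3 = 1 × 2 + 1  ⟹  1 = (28)·206 + (-73)·79
So (-73)·79 ≡ 1 (mod 206), i.e. 79^(-1) ≡ -73 ≡ 133 (mod 206).
Check: 79 × 133 = 10507 ≡ 1 (mod 206)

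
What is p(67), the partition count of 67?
2679689

p(n) counts ways to write n as a sum of positive integers (order ignored).
Euler's pentagonal recurrence: p(k) = p(k-1) + p(k-2) - p(k-5) - p(k-7) + p(k-12) + p(k-15) - ... (offsets j(3j∓1)/2, signs ++--, p(0)=1, p(<0)=0).
DP table for k = 0..66: p(0)=1, p(1)=1, p(2)=2, p(3)=3, p(4)=5, p(5)=7, p(6)=11, p(7)=15, p(8)=22, p(9)=30, p(10)=42, p(11)=56, p(12)=77, p(13)=101, p(14)=135, p(15)=176, p(16)=231, p(17)=297, p(18)=385, p(19)=490, p(20)=627, p(21)=792, p(22)=1002, p(23)=1255, p(24)=1575, p(25)=1958, p(26)=2436, p(27)=3010, p(28)=3718, p(29)=4565, p(30)=5604, p(31)=6842, p(32)=8349, p(33)=10143, p(34)=12310, p(35)=14883, p(36)=17977, p(37)=21637, p(38)=26015, p(39)=31185, p(40)=37338, p(41)=44583, p(42)=53174, p(43)=63261, p(44)=75175, p(45)=89134, p(46)=105558, p(47)=124754, p(48)=147273, p(49)=173525, p(50)=204226, p(51)=239943, p(52)=281589, p(53)=329931, p(54)=386155, p(55)=451276, p(56)=526823, p(57)=614154, p(58)=715220, p(59)=831820, p(60)=966467, p(61)=1121505, p(62)=1300156, p(63)=1505499, p(64)=1741630, p(65)=2012558, p(66)=2323520.
Final step: p(67) = p(66) + p(65) - p(62) - p(60) + p(55) + p(52) - p(45) - p(41) + p(32) + p(27) - p(16) - p(10)
= 2323520 + 2012558 - 1300156 - 966467 + 451276 + 281589 - 89134 - 44583 + 8349 + 3010 - 231 - 42
= 2679689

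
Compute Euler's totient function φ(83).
82

83 = 83
φ(n) = n × ∏(1 - 1/p) for each prime p dividing n
φ(83) = 83 × (1 - 1/83) = 82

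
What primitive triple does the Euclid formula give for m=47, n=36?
(913, 3384, 3505)

Euclid's formula: a = m² - n², b = 2mn, c = m² + n²
m = 47, n = 36
a = 47² - 36² = 2209 - 1296 = 913
b = 2 × 47 × 36 = 3384
c = 47² + 36² = 2209 + 1296 = 3505
Verification: 913² + 3384² = 833569 + 11451456 = 12285025 = 3505² ✓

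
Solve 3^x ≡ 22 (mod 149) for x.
54

Baby-step giant-step with step n = ⌈√149⌉ = 13.
Baby steps 3^j mod 149 (j:value) for j=0..12: 0:1, 1:3, 2:9, 3:27, 4:81, 5:94, 6:133, 7:101, 8:5, 9:15, 10:45, 11:135, 12:107.
Giant-step multiplier: 3^(-13) ≡ 3^(148-13) = 3^135 ≡ 13 (mod 149).
Giant steps γ_i = 22·13^i mod 149: γ_0=22, γ_1=137, γ_2=142, γ_3=58, γ_4=9 (in table at j=2).
x = i·n + j = 4·13 + 2 = 54.
Check: 3^54 ≡ 22 (mod 149).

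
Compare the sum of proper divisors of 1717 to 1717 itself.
deficient

Proper divisors of 1717: sum = 1 + 17 + 101 = 119
Since 119 < 1717, 1717 is deficient.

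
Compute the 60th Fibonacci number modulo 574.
410

Matrix identity: Q^n = [[F_(n+1), F_n], [F_n, F_(n-1)]] with Q = [[1,1],[1,0]].
n = 60 = 111100₂. Square-and-multiply, entries mod 574:
Q^1 = [[1,1],[1,0]]
Q^3 = (Q^1)²·Q = [[3,2],[2,1]]
Q^7 = (Q^3)²·Q = [[21,13],[13,8]]
Q^15 = (Q^7)²·Q = [[413,36],[36,377]]
Q^30 = (Q^15)² = [[239,314],[314,499]]
Q^60 = (Q^30)² = [[163,410],[410,327]]
F_60 mod 574 = Q^60[0][1] = 410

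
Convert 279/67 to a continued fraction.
[4; 6, 11]

Euclidean algorithm steps:
279 = 4 × 67 + 11
67 = 6 × 11 + 1
11 = 11 × 1 + 0
Continued fraction: [4; 6, 11]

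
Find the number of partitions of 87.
38887673

p(n) counts ways to write n as a sum of positive integers (order ignored).
Euler's pentagonal recurrence: p(k) = p(k-1) + p(k-2) - p(k-5) - p(k-7) + p(k-12) + p(k-15) - ... (offsets j(3j∓1)/2, signs ++--, p(0)=1, p(<0)=0).
DP table for k = 0..86: p(0)=1, p(1)=1, p(2)=2, p(3)=3, p(4)=5, p(5)=7, p(6)=11, p(7)=15, p(8)=22, p(9)=30, p(10)=42, p(11)=56, p(12)=77, p(13)=101, p(14)=135, p(15)=176, p(16)=231, p(17)=297, p(18)=385, p(19)=490, p(20)=627, p(21)=792, p(22)=1002, p(23)=1255, p(24)=1575, p(25)=1958, p(26)=2436, p(27)=3010, p(28)=3718, p(29)=4565, p(30)=5604, p(31)=6842, p(32)=8349, p(33)=10143, p(34)=12310, p(35)=14883, p(36)=17977, p(37)=21637, p(38)=26015, p(39)=31185, p(40)=37338, p(41)=44583, p(42)=53174, p(43)=63261, p(44)=75175, p(45)=89134, p(46)=105558, p(47)=124754, p(48)=147273, p(49)=173525, p(50)=204226, p(51)=239943, p(52)=281589, p(53)=329931, p(54)=386155, p(55)=451276, p(56)=526823, p(57)=614154, p(58)=715220, p(59)=831820, p(60)=966467, p(61)=1121505, p(62)=1300156, p(63)=1505499, p(64)=1741630, p(65)=2012558, p(66)=2323520, p(67)=2679689, p(68)=3087735, p(69)=3554345, p(70)=4087968, p(71)=4697205, p(72)=5392783, p(73)=6185689, p(74)=7089500, p(75)=8118264, p(76)=9289091, p(77)=10619863, p(78)=12132164, p(79)=13848650, p(80)=15796476, p(81)=18004327, p(82)=20506255, p(83)=23338469, p(84)=26543660, p(85)=30167357, p(86)=34262962.
Final step: p(87) = p(86) + p(85) - p(82) - p(80) + p(75) + p(72) - p(65) - p(61) + p(52) + p(47) - p(36) - p(30) + p(17) + p(10)
= 34262962 + 30167357 - 20506255 - 15796476 + 8118264 + 5392783 - 2012558 - 1121505 + 281589 + 124754 - 17977 - 5604 + 297 + 42
= 38887673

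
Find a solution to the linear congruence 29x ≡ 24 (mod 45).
x ≡ 21 (mod 45)

gcd(29, 45) = 1, which divides 24, so solutions exist.
Find 29^(-1) mod 45 by the extended Euclidean algorithm:
45 = 1 × 29 + 16  ⟹  16 = (1)·45 + (-1)·29
29 = 1 × 16 + 13  ⟹  13 = (-1)·45 + (2)·29
16 = 1 × 13 + 3  ⟹  3 = (2)·45 + (-3)·29
13 = 4 × 3 + 1  ⟹  1 = (-9)·45 + (14)·29
So (14)·29 ≡ 1 (mod 45), i.e. 29^(-1) ≡ 14 (mod 45).
x ≡ 14 × 24 = 336 ≡ 21 (mod 45).
Check: 29 × 21 = 609 ≡ 24 (mod 45).
Unique solution: x ≡ 21 (mod 45)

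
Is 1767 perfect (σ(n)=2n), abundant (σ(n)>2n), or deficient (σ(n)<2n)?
deficient

Proper divisors of 1767: sum = 1 + 3 + 19 + 31 + 57 + 93 + 589 = 793
Since 793 < 1767, 1767 is deficient.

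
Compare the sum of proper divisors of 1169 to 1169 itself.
deficient

Proper divisors of 1169: sum = 1 + 7 + 167 = 175
Since 175 < 1169, 1169 is deficient.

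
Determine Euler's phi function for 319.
280

319 = 11 × 29
φ(n) = n × ∏(1 - 1/p) for each prime p dividing n
φ(319) = 319 × (1 - 1/11) × (1 - 1/29) = 280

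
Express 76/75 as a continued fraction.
[1; 75]

Euclidean algorithm steps:
76 = 1 × 75 + 1
75 = 75 × 1 + 0
Continued fraction: [1; 75]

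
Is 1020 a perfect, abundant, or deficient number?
abundant

Proper divisors of 1020: sum = 1 + 2 + 3 + 4 + 5 + 6 + 10 + 12 + ... + 204 + 255 + 340 + 510 (23 divisors) = 2004
Since 2004 > 1020, 1020 is abundant.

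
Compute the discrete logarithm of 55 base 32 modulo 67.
28

Baby-step giant-step with step n = ⌈√67⌉ = 9.
Baby steps 32^j mod 67 (j:value) for j=0..8: 0:1, 1:32, 2:19, 3:5, 4:26, 5:28, 6:25, 7:63, 8:6.
Giant-step multiplier: 32^(-9) ≡ 32^(66-9) = 32^57 ≡ 52 (mod 67).
Giant steps γ_i = 55·52^i mod 67: γ_0=55, γ_1=46, γ_2=47, γ_3=32 (in table at j=1).
x = i·n + j = 3·9 + 1 = 28.
Check: 32^28 ≡ 55 (mod 67).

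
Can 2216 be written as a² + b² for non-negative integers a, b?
10² + 46² (a=10, b=46)

Factorization: 2216 = 2^3 × 277
By Fermat: n is sum of two squares iff every prime p ≡ 3 (mod 4) appears to even power.
All primes ≡ 3 (mod 4) appear to even power.
Search a = 0, 1, 2, … for 2216 - a² a perfect square: first hit at a = 10: 2216 - 100 = 2116 = 46².
2216 = 10² + 46² = 100 + 2116 ✓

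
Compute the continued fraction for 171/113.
[1; 1, 1, 18, 3]

Euclidean algorithm steps:
171 = 1 × 113 + 58
113 = 1 × 58 + 55
58 = 1 × 55 + 3
55 = 18 × 3 + 1
3 = 3 × 1 + 0
Continued fraction: [1; 1, 1, 18, 3]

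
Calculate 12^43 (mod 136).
40

Repeated squaring. Binary of 43 = 101011.
12^1 ≡ 12 (mod 136); 12^2 ≡ 8 (mod 136); 12^4 ≡ 64 (mod 136); 12^8 ≡ 16 (mod 136); 12^16 ≡ 120 (mod 136); 12^32 ≡ 120 (mod 136)
12^43 = 12^1 × 12^2 × 12^8 × 12^32 ≡ 40 (mod 136)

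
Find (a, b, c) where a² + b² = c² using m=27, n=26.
(53, 1404, 1405)

Euclid's formula: a = m² - n², b = 2mn, c = m² + n²
m = 27, n = 26
a = 27² - 26² = 729 - 676 = 53
b = 2 × 27 × 26 = 1404
c = 27² + 26² = 729 + 676 = 1405
Verification: 53² + 1404² = 2809 + 1971216 = 1974025 = 1405² ✓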